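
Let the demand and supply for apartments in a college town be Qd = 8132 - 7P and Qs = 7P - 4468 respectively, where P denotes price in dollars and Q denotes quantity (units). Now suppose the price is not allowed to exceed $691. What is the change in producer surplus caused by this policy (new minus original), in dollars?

-230004.5

Equilibrium: 8132 - 7P = 7P - 4468, so 12600 = 14P and P* = 900, Q* = 1832.
The ceiling of 691 is below the equilibrium price 900, so it binds.
At P = 691: Qd = 8132 - 7·691 = 3295 and Qs = 7·691 - 4468 = 369.
Producer surplus without the control is ½ · (900 - 4468/7) · 1832 = 1678112/7.
With the ceiling, producers sell 369 units at 691, so PS = ½ · (691 - 4468/7) · 369 = 136161/14.
Change in producer surplus = 136161/14 - 1678112/7 = -230004.5.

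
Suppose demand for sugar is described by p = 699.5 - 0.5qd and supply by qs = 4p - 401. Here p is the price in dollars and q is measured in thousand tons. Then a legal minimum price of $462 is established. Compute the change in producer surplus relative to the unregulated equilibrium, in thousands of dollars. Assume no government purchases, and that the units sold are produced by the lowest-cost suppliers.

63828

Rearranging demand gives qd = 1399 - 2p. Setting quantity demanded equal to quantity supplied, 1399 - 2p = 4p - 401, gives p* = 300 and q* = 799.
The floor of 462 is above the equilibrium price 300, so it binds.
At p = 462: qd = 1399 - 2·462 = 475 and qs = 4·462 - 401 = 1447.
Producer surplus without the control is ½ · (300 - 100.25) · 799 = 79800.125.
With the floor, 475 units are sold at 462. The supply price at q = 475 is 219, so PS = ½ · [(462 - 100.25) + (462 - 219)] · 475 = 143628.125.
Change in producer surplus = 143628.125 - 79800.125 = 63828.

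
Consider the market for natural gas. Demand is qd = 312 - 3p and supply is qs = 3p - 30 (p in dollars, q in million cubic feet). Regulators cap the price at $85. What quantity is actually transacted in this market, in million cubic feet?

In a free market, 312 - 3p = 3p - 30 gives the equilibrium p* = 57, q* = 141.
Since 85 is above p* = 57, the ceiling does not bind and the free-market outcome prevails.

141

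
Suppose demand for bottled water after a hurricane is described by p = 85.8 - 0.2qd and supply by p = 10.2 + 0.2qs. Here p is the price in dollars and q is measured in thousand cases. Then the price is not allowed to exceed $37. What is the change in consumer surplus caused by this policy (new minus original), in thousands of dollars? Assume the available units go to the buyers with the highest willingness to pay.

1171.5

Rearranging demand gives qd = 429 - 5p; rearranging supply gives qs = 5p - 51. Without the control the market clears where 429 - 5p = 5p - 51, i.e. p* = 48 and q* = 189.
Since 37 < 48, the ceiling is binding.
At p = 37: qd = 429 - 5·37 = 244 and qs = 5·37 - 51 = 134.
Consumer surplus without the control is ½ · (85.8 - 48) · 189 = 3572.1.
With the ceiling, 134 units are sold at 37 (assume they go to the highest-value buyers). The demand price at q = 134 is 59, so CS = ½ · [(85.8 - 37) + (59 - 37)] · 134 = 4743.6.
Change in consumer surplus = 4743.6 - 3572.1 = 1171.5.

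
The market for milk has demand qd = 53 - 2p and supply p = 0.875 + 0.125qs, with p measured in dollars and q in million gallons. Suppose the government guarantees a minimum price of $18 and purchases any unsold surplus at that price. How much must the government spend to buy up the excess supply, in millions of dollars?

Rearranging supply gives qs = 8p - 7. Equilibrium: 53 - 2p = 8p - 7, so 60 = 10p and p* = 6, q* = 41.
Because the floor (18) lies above the market-clearing price, it is binding.
At p = 18: qd = 53 - 2·18 = 17 and qs = 8·18 - 7 = 137.
Surplus = qs - qd = 120.
Government expenditure = surplus × support price = 120 × 18 = 2160.

2160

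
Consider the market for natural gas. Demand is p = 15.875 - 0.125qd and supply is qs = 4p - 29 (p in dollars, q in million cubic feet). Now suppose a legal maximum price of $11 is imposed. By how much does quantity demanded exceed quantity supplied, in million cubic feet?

24

Rearranging demand gives qd = 127 - 8p. Without the control the market clears where 127 - 8p = 4p - 29, i.e. p* = 13 and q* = 23.
The ceiling of 11 is below the equilibrium price 13, so it binds.
At p = 11: qd = 127 - 8·11 = 39 and qs = 4·11 - 29 = 15.
Shortage = qd - qs = 39 - 15 = 24.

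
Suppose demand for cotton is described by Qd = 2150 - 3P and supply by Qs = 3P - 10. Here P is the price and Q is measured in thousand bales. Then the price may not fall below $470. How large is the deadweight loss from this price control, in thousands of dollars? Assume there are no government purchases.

36300

Equilibrium: 2150 - 3P = 3P - 10, so 2160 = 6P and P* = 360, Q* = 1070.
Because the floor (470) lies above the market-clearing price, it is binding.
At P = 470: Qd = 2150 - 3·470 = 740 and Qs = 3·470 - 10 = 1400.
Quantity traded falls to 740. At Q = 740 the demand price is (2150 - 740)/3 = 470 and the supply price is (10 + 740)/3 = 250.
Deadweight loss = ½ · (470 - 250) · (1070 - 740) = ½ · 220 · 330 = 36300.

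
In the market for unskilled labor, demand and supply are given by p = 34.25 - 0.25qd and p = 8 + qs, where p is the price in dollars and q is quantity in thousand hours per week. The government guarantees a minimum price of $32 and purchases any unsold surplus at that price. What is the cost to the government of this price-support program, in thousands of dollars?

480

Rearranging demand gives qd = 137 - 4p; rearranging supply gives qs = p - 8. In a free market, 137 - 4p = p - 8 gives the equilibrium p* = 29, q* = 21.
Because the floor (32) lies above the market-clearing price, it is binding.
At p = 32: qd = 137 - 4·32 = 9 and qs = 32 - 8 = 24.
Surplus = qs - qd = 15.
Government expenditure = surplus × support price = 15 × 32 = 480.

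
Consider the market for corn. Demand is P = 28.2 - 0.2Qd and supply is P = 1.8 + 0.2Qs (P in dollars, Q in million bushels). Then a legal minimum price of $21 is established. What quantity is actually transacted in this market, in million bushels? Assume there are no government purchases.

Rearranging demand gives Qd = 141 - 5P; rearranging supply gives Qs = 5P - 9. Without the control the market clears where 141 - 5P = 5P - 9, i.e. P* = 15 and Q* = 66.
Since 21 > 15, the floor is binding.
At P = 21: Qd = 141 - 5·21 = 36 and Qs = 5·21 - 9 = 96.
The quantity actually transacted is the short side, demand: 36.

36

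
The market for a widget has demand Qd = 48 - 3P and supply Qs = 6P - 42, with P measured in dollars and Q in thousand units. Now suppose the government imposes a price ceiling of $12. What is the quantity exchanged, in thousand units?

18

Without the control the market clears where 48 - 3P = 6P - 42, i.e. P* = 10 and Q* = 18.
Since 12 is above P* = 10, the ceiling does not bind and the free-market outcome prevails.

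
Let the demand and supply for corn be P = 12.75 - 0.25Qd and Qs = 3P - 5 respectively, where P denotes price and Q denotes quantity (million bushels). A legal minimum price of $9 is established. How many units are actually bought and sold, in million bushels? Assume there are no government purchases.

Rearranging demand gives Qd = 51 - 4P. Without the control the market clears where 51 - 4P = 3P - 5, i.e. P* = 8 and Q* = 19.
Since 9 > 8, the floor is binding.
At P = 9: Qd = 51 - 4·9 = 15 and Qs = 3·9 - 5 = 22.
The quantity actually transacted is the short side, demand: 15.

15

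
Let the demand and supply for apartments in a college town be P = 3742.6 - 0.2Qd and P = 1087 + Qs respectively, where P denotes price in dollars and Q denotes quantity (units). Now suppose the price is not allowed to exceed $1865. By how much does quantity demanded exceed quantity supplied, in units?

8610

Rearranging demand gives Qd = 18713 - 5P; rearranging supply gives Qs = P - 1087. In a free market, 18713 - 5P = P - 1087 gives the equilibrium P* = 3300, Q* = 2213.
Since 1865 < 3300, the ceiling is binding.
At P = 1865: Qd = 18713 - 5·1865 = 9388 and Qs = 1865 - 1087 = 778.
Shortage = Qd - Qs = 9388 - 778 = 8610.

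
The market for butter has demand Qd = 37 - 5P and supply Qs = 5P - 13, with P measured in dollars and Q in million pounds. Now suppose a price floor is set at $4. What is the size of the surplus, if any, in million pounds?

Equilibrium: 37 - 5P = 5P - 13, so 50 = 10P and P* = 5, Q* = 12.
Since 4 is below P* = 5, the floor does not bind and the free-market outcome prevails.
Since the control does not bind, there is no surplus.

0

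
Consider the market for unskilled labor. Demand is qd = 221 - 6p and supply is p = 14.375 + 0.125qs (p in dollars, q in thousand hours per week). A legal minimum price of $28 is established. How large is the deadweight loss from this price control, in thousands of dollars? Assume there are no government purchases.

Rearranging supply gives qs = 8p - 115. Without the control the market clears where 221 - 6p = 8p - 115, i.e. p* = 24 and q* = 77.
Since 28 > 24, the floor is binding.
At p = 28: qd = 221 - 6·28 = 53 and qs = 8·28 - 115 = 109.
Quantity traded falls to 53. At q = 53 the demand price is (221 - 53)/6 = 28 and the supply price is (115 + 53)/8 = 21.
Deadweight loss = ½ · (28 - 21) · (77 - 53) = ½ · 7 · 24 = 84.

84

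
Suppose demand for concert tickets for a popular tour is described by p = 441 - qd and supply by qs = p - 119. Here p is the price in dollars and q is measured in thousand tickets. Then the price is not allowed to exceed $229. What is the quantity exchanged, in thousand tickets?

110

Rearranging demand gives qd = 441 - p. Equilibrium: 441 - p = p - 119, so 560 = 2p and p* = 280, q* = 161.
Since 229 < 280, the ceiling is binding.
At p = 229: qd = 441 - 229 = 212 and qs = 229 - 119 = 110.
The quantity actually transacted is the short side, supply: 110.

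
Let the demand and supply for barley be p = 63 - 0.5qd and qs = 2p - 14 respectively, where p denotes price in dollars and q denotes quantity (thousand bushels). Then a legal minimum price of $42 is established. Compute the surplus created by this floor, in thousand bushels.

28

Rearranging demand gives qd = 126 - 2p. Equilibrium: 126 - 2p = 2p - 14, so 140 = 4p and p* = 35, q* = 56.
Since 42 > 35, the floor is binding.
At p = 42: qd = 126 - 2·42 = 42 and qs = 2·42 - 14 = 70.
Surplus = qs - qd = 70 - 42 = 28.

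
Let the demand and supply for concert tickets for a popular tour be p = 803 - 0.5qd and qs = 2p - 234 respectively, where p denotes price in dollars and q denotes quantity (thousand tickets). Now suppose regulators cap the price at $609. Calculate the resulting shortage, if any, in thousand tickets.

0

Rearranging demand gives qd = 1606 - 2p. Equilibrium: 1606 - 2p = 2p - 234, so 1840 = 4p and p* = 460, q* = 686.
The ceiling of 609 is above the equilibrium price 460, so it is not binding; the market clears at p* = 460, q* = 686.
Since the control does not bind, there is no shortage.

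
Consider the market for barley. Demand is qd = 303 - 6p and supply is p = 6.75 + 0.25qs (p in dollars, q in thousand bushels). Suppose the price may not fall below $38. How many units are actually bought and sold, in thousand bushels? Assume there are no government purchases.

Rearranging supply gives qs = 4p - 27. In a free market, 303 - 6p = 4p - 27 gives the equilibrium p* = 33, q* = 105.
The floor of 38 is above the equilibrium price 33, so it binds.
At p = 38: qd = 303 - 6·38 = 75 and qs = 4·38 - 27 = 125.
The quantity actually transacted is the short side, demand: 75.

75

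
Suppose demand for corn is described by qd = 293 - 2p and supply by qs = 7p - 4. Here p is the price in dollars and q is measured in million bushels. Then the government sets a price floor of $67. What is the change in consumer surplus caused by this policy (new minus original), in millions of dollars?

Without the control the market clears where 293 - 2p = 7p - 4, i.e. p* = 33 and q* = 227.
The floor of 67 is above the equilibrium price 33, so it binds.
At p = 67: qd = 293 - 2·67 = 159 and qs = 7·67 - 4 = 465.
Consumer surplus without the control is ½ · (146.5 - 33) · 227 = 12882.25.
With the floor, consumers buy 159 units at 67, so CS = ½ · (146.5 - 67) · 159 = 6320.25.
Change in consumer surplus = 6320.25 - 12882.25 = -6562.

-6562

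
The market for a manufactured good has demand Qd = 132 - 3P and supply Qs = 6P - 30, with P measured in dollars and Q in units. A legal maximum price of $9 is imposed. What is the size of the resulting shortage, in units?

In a free market, 132 - 3P = 6P - 30 gives the equilibrium P* = 18, Q* = 78.
Since 9 < 18, the ceiling is binding.
At P = 9: Qd = 132 - 3·9 = 105 and Qs = 6·9 - 30 = 24.
Shortage = Qd - Qs = 105 - 24 = 81.

81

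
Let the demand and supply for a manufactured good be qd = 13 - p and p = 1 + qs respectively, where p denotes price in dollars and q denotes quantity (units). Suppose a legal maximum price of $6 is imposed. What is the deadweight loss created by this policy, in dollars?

1

Rearranging supply gives qs = p - 1. Without the control the market clears where 13 - p = p - 1, i.e. p* = 7 and q* = 6.
Because the ceiling (6) lies below the market-clearing price, it is binding.
At p = 6: qd = 13 - 6 = 7 and qs = 6 - 1 = 5.
Quantity traded falls to 5. At q = 5 the demand price is 13 - 5 = 8 and the supply price is 1 + 5 = 6.
Deadweight loss = ½ · (8 - 6) · (6 - 5) = ½ · 2 · 1 = 1.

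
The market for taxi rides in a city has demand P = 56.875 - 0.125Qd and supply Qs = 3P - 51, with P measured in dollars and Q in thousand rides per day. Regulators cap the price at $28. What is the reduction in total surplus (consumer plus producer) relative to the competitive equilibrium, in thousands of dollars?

668.25

Rearranging demand gives Qd = 455 - 8P. Equilibrium: 455 - 8P = 3P - 51, so 506 = 11P and P* = 46, Q* = 87.
Since 28 < 46, the ceiling is binding.
At P = 28: Qd = 455 - 8·28 = 231 and Qs = 3·28 - 51 = 33.
Quantity traded falls to 33. At Q = 33 the demand price is (455 - 33)/8 = 52.75 and the supply price is (51 + 33)/3 = 28.
Deadweight loss = ½ · (52.75 - 28) · (87 - 33) = ½ · 24.75 · 54 = 668.25.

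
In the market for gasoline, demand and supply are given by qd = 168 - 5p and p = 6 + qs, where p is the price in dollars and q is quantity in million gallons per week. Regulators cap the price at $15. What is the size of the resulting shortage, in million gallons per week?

84

Rearranging supply gives qs = p - 6. Equilibrium: 168 - 5p = p - 6, so 174 = 6p and p* = 29, q* = 23.
Because the ceiling (15) lies below the market-clearing price, it is binding.
At p = 15: qd = 168 - 5·15 = 93 and qs = 15 - 6 = 9.
Shortage = qd - qs = 93 - 9 = 84.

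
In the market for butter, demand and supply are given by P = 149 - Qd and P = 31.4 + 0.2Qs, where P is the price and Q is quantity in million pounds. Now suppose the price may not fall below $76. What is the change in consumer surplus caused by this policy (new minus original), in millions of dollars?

-2137.5

Rearranging demand gives Qd = 149 - P; rearranging supply gives Qs = 5P - 157. Equilibrium: 149 - P = 5P - 157, so 306 = 6P and P* = 51, Q* = 98.
The floor of 76 is above the equilibrium price 51, so it binds.
At P = 76: Qd = 149 - 76 = 73 and Qs = 5·76 - 157 = 223.
Consumer surplus without the control is ½ · (149 - 51) · 98 = 4802.
With the floor, consumers buy 73 units at 76, so CS = ½ · (149 - 76) · 73 = 2664.5.
Change in consumer surplus = 2664.5 - 4802 = -2137.5.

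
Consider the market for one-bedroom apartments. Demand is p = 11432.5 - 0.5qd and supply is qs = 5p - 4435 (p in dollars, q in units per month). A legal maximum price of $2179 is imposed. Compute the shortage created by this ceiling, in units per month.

Rearranging demand gives qd = 22865 - 2p. In a free market, 22865 - 2p = 5p - 4435 gives the equilibrium p* = 3900, q* = 15065.
Because the ceiling (2179) lies below the market-clearing price, it is binding.
At p = 2179: qd = 22865 - 2·2179 = 18507 and qs = 5·2179 - 4435 = 6460.
Shortage = qd - qs = 18507 - 6460 = 12047.

12047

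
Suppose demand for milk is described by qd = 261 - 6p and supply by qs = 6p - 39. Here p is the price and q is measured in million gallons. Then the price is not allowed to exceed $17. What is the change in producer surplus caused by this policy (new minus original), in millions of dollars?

-696

Without the control the market clears where 261 - 6p = 6p - 39, i.e. p* = 25 and q* = 111.
The ceiling of 17 is below the equilibrium price 25, so it binds.
At p = 17: qd = 261 - 6·17 = 159 and qs = 6·17 - 39 = 63.
Producer surplus without the control is ½ · (25 - 6.5) · 111 = 1026.75.
With the ceiling, producers sell 63 units at 17, so PS = ½ · (17 - 6.5) · 63 = 330.75.
Change in producer surplus = 330.75 - 1026.75 = -696.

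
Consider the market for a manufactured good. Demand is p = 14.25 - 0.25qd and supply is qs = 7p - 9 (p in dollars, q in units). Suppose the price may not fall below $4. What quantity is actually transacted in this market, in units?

33

Rearranging demand gives qd = 57 - 4p. In a free market, 57 - 4p = 7p - 9 gives the equilibrium p* = 6, q* = 33.
Since 4 is below p* = 6, the floor does not bind and the free-market outcome prevails.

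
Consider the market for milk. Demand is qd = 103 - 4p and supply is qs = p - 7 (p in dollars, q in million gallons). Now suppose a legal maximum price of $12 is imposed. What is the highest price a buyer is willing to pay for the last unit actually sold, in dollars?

24.5

In a free market, 103 - 4p = p - 7 gives the equilibrium p* = 22, q* = 15.
Since 12 < 22, the ceiling is binding.
At p = 12: qd = 103 - 4·12 = 55 and qs = 12 - 7 = 5.
Only 5 units reach the market. On the demand curve, the marginal buyer's willingness to pay at q = 5 is (103 - 5)/4 = 24.5.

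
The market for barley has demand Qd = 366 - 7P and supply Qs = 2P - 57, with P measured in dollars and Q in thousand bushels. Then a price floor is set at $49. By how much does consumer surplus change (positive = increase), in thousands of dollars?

Equilibrium: 366 - 7P = 2P - 57, so 423 = 9P and P* = 47, Q* = 37.
The floor of 49 is above the equilibrium price 47, so it binds.
At P = 49: Qd = 366 - 7·49 = 23 and Qs = 2·49 - 57 = 41.
Consumer surplus without the control is ½ · (366/7 - 47) · 37 = 1369/14.
With the floor, consumers buy 23 units at 49, so CS = ½ · (366/7 - 49) · 23 = 529/14.
Change in consumer surplus = 529/14 - 1369/14 = -60.

-60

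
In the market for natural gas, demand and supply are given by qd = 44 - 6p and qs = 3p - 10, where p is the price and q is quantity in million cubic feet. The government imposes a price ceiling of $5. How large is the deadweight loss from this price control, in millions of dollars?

Setting quantity demanded equal to quantity supplied, 44 - 6p = 3p - 10, gives p* = 6 and q* = 8.
Since 5 < 6, the ceiling is binding.
At p = 5: qd = 44 - 6·5 = 14 and qs = 3·5 - 10 = 5.
Quantity traded falls to 5. At q = 5 the demand price is (44 - 5)/6 = 6.5 and the supply price is (10 + 5)/3 = 5.
Deadweight loss = ½ · (6.5 - 5) · (8 - 5) = ½ · 1.5 · 3 = 2.25.

2.25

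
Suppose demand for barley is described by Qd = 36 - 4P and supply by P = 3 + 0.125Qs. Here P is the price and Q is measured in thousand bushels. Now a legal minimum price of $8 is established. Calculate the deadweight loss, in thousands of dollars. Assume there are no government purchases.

27

Rearranging supply gives Qs = 8P - 24. In a free market, 36 - 4P = 8P - 24 gives the equilibrium P* = 5, Q* = 16.
The floor of 8 is above the equilibrium price 5, so it binds.
At P = 8: Qd = 36 - 4·8 = 4 and Qs = 8·8 - 24 = 40.
Quantity traded falls to 4. At Q = 4 the demand price is (36 - 4)/4 = 8 and the supply price is (24 + 4)/8 = 3.5.
Deadweight loss = ½ · (8 - 3.5) · (16 - 4) = ½ · 4.5 · 12 = 27.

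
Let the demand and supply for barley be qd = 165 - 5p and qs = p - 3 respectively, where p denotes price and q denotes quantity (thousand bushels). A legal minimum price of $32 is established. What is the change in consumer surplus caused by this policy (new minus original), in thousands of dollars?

In a free market, 165 - 5p = p - 3 gives the equilibrium p* = 28, q* = 25.
Because the floor (32) lies above the market-clearing price, it is binding.
At p = 32: qd = 165 - 5·32 = 5 and qs = 32 - 3 = 29.
Consumer surplus without the control is ½ · (33 - 28) · 25 = 62.5.
With the floor, consumers buy 5 units at 32, so CS = ½ · (33 - 32) · 5 = 2.5.
Change in consumer surplus = 2.5 - 62.5 = -60.

-60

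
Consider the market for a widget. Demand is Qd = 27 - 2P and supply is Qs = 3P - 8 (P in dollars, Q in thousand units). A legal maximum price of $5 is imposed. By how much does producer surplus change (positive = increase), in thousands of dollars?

-20

Without the control the market clears where 27 - 2P = 3P - 8, i.e. P* = 7 and Q* = 13.
The ceiling of 5 is below the equilibrium price 7, so it binds.
At P = 5: Qd = 27 - 2·5 = 17 and Qs = 3·5 - 8 = 7.
Producer surplus without the control is ½ · (7 - 8/3) · 13 = 169/6.
With the ceiling, producers sell 7 units at 5, so PS = ½ · (5 - 8/3) · 7 = 49/6.
Change in producer surplus = 49/6 - 169/6 = -20.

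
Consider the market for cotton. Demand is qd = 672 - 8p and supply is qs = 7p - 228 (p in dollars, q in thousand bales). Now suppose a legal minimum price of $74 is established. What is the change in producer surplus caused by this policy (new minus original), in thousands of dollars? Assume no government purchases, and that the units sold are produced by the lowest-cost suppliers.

In a free market, 672 - 8p = 7p - 228 gives the equilibrium p* = 60, q* = 192.
The floor of 74 is above the equilibrium price 60, so it binds.
At p = 74: qd = 672 - 8·74 = 80 and qs = 7·74 - 228 = 290.
Producer surplus without the control is ½ · (60 - 228/7) · 192 = 18432/7.
With the floor, 80 units are sold at 74. The supply price at q = 80 is 44, so PS = ½ · [(74 - 228/7) + (74 - 44)] · 80 = 20000/7.
Change in producer surplus = 20000/7 - 18432/7 = 224.

224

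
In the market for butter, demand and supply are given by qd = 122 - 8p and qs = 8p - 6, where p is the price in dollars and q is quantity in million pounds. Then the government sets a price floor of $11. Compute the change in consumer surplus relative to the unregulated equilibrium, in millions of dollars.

Equilibrium: 122 - 8p = 8p - 6, so 128 = 16p and p* = 8, q* = 58.
The floor of 11 is above the equilibrium price 8, so it binds.
At p = 11: qd = 122 - 8·11 = 34 and qs = 8·11 - 6 = 82.
Consumer surplus without the control is ½ · (15.25 - 8) · 58 = 210.25.
With the floor, consumers buy 34 units at 11, so CS = ½ · (15.25 - 11) · 34 = 72.25.
Change in consumer surplus = 72.25 - 210.25 = -138.

-138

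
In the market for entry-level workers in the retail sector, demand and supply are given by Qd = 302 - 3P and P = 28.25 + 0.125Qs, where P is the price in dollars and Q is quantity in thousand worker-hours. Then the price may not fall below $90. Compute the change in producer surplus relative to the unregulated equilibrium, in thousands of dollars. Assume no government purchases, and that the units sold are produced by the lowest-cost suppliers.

351.75

Rearranging supply gives Qs = 8P - 226. Setting quantity demanded equal to quantity supplied, 302 - 3P = 8P - 226, gives P* = 48 and Q* = 158.
The floor of 90 is above the equilibrium price 48, so it binds.
At P = 90: Qd = 302 - 3·90 = 32 and Qs = 8·90 - 226 = 494.
Producer surplus without the control is ½ · (48 - 28.25) · 158 = 1560.25.
With the floor, 32 units are sold at 90. The supply price at Q = 32 is 32.25, so PS = ½ · [(90 - 28.25) + (90 - 32.25)] · 32 = 1912.
Change in producer surplus = 1912 - 1560.25 = 351.75.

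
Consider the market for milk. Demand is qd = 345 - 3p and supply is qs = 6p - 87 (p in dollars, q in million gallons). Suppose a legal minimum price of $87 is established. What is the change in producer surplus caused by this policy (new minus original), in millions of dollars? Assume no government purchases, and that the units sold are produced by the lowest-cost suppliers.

Setting quantity demanded equal to quantity supplied, 345 - 3p = 6p - 87, gives p* = 48 and q* = 201.
Because the floor (87) lies above the market-clearing price, it is binding.
At p = 87: qd = 345 - 3·87 = 84 and qs = 6·87 - 87 = 435.
Producer surplus without the control is ½ · (48 - 14.5) · 201 = 3366.75.
With the floor, 84 units are sold at 87. The supply price at q = 84 is 28.5, so PS = ½ · [(87 - 14.5) + (87 - 28.5)] · 84 = 5502.
Change in producer surplus = 5502 - 3366.75 = 2135.25.

2135.25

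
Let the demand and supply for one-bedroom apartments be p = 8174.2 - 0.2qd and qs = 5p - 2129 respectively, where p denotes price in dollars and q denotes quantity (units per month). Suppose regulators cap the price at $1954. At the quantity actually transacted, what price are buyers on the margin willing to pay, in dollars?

Rearranging demand gives qd = 40871 - 5p. Equilibrium: 40871 - 5p = 5p - 2129, so 43000 = 10p and p* = 4300, q* = 19371.
The ceiling of 1954 is below the equilibrium price 4300, so it binds.
At p = 1954: qd = 40871 - 5·1954 = 31101 and qs = 5·1954 - 2129 = 7641.
Only 7641 units reach the market. On the demand curve, the marginal buyer's willingness to pay at q = 7641 is (40871 - 7641)/5 = 6646.

6646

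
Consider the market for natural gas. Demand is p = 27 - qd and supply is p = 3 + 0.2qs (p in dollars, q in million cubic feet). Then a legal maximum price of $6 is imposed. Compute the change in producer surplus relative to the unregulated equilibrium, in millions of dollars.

Rearranging demand gives qd = 27 - p; rearranging supply gives qs = 5p - 15. Equilibrium: 27 - p = 5p - 15, so 42 = 6p and p* = 7, q* = 20.
Since 6 < 7, the ceiling is binding.
At p = 6: qd = 27 - 6 = 21 and qs = 5·6 - 15 = 15.
Producer surplus without the control is ½ · (7 - 3) · 20 = 40.
With the ceiling, producers sell 15 units at 6, so PS = ½ · (6 - 3) · 15 = 22.5.
Change in producer surplus = 22.5 - 40 = -17.5.

-17.5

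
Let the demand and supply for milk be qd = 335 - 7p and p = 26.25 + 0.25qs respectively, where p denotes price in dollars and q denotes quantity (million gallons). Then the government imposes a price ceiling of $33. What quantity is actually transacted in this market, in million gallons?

27

Rearranging supply gives qs = 4p - 105. In a free market, 335 - 7p = 4p - 105 gives the equilibrium p* = 40, q* = 55.
The ceiling of 33 is below the equilibrium price 40, so it binds.
At p = 33: qd = 335 - 7·33 = 104 and qs = 4·33 - 105 = 27.
The quantity actually transacted is the short side, supply: 27.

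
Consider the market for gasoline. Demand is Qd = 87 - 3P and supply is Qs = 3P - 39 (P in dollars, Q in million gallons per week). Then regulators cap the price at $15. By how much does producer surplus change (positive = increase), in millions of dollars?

-90

Setting quantity demanded equal to quantity supplied, 87 - 3P = 3P - 39, gives P* = 21 and Q* = 24.
The ceiling of 15 is below the equilibrium price 21, so it binds.
At P = 15: Qd = 87 - 3·15 = 42 and Qs = 3·15 - 39 = 6.
Producer surplus without the control is ½ · (21 - 13) · 24 = 96.
With the ceiling, producers sell 6 units at 15, so PS = ½ · (15 - 13) · 6 = 6.
Change in producer surplus = 6 - 96 = -90.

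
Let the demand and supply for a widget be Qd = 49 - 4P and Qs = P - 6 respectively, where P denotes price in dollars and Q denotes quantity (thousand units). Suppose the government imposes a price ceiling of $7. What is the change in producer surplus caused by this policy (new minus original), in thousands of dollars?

Without the control the market clears where 49 - 4P = P - 6, i.e. P* = 11 and Q* = 5.
Since 7 < 11, the ceiling is binding.
At P = 7: Qd = 49 - 4·7 = 21 and Qs = 7 - 6 = 1.
Producer surplus without the control is ½ · (11 - 6) · 5 = 12.5.
With the ceiling, producers sell 1 units at 7, so PS = ½ · (7 - 6) · 1 = 0.5.
Change in producer surplus = 0.5 - 12.5 = -12.

-12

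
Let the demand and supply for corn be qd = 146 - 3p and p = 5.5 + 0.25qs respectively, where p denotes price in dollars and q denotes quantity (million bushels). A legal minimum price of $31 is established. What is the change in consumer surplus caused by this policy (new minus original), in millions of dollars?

Rearranging supply gives qs = 4p - 22. Without the control the market clears where 146 - 3p = 4p - 22, i.e. p* = 24 and q* = 74.
Because the floor (31) lies above the market-clearing price, it is binding.
At p = 31: qd = 146 - 3·31 = 53 and qs = 4·31 - 22 = 102.
Consumer surplus without the control is ½ · (146/3 - 24) · 74 = 2738/3.
With the floor, consumers buy 53 units at 31, so CS = ½ · (146/3 - 31) · 53 = 2809/6.
Change in consumer surplus = 2809/6 - 2738/3 = -444.5.

-444.5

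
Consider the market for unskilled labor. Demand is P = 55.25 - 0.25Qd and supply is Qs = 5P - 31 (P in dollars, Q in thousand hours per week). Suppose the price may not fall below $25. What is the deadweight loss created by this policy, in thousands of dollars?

0

Rearranging demand gives Qd = 221 - 4P. Without the control the market clears where 221 - 4P = 5P - 31, i.e. P* = 28 and Q* = 109.
Since 25 is below P* = 28, the floor does not bind and the free-market outcome prevails.
Since the control does not bind, no trades are prevented and deadweight loss is zero.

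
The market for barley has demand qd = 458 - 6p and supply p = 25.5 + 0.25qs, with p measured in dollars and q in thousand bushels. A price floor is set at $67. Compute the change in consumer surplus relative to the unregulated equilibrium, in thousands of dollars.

Rearranging supply gives qs = 4p - 102. Without the control the market clears where 458 - 6p = 4p - 102, i.e. p* = 56 and q* = 122.
Since 67 > 56, the floor is binding.
At p = 67: qd = 458 - 6·67 = 56 and qs = 4·67 - 102 = 166.
Consumer surplus without the control is ½ · (229/3 - 56) · 122 = 3721/3.
With the floor, consumers buy 56 units at 67, so CS = ½ · (229/3 - 67) · 56 = 784/3.
Change in consumer surplus = 784/3 - 3721/3 = -979.

-979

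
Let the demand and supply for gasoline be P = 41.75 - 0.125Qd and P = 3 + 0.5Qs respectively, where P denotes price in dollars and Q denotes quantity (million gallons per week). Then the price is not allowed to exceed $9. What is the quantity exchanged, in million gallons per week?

12

Rearranging demand gives Qd = 334 - 8P; rearranging supply gives Qs = 2P - 6. Setting quantity demanded equal to quantity supplied, 334 - 8P = 2P - 6, gives P* = 34 and Q* = 62.
Because the ceiling (9) lies below the market-clearing price, it is binding.
At P = 9: Qd = 334 - 8·9 = 262 and Qs = 2·9 - 6 = 12.
The quantity actually transacted is the short side, supply: 12.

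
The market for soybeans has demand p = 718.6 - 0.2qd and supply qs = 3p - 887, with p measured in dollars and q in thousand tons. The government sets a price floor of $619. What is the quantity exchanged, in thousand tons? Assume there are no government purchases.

Rearranging demand gives qd = 3593 - 5p. Without the control the market clears where 3593 - 5p = 3p - 887, i.e. p* = 560 and q* = 793.
Because the floor (619) lies above the market-clearing price, it is binding.
At p = 619: qd = 3593 - 5·619 = 498 and qs = 3·619 - 887 = 970.
The quantity actually transacted is the short side, demand: 498.

498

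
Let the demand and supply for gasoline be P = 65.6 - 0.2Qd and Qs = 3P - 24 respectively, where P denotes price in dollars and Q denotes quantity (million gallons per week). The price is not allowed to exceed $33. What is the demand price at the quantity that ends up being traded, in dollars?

Rearranging demand gives Qd = 328 - 5P. Setting quantity demanded equal to quantity supplied, 328 - 5P = 3P - 24, gives P* = 44 and Q* = 108.
Since 33 < 44, the ceiling is binding.
At P = 33: Qd = 328 - 5·33 = 163 and Qs = 3·33 - 24 = 75.
Only 75 units reach the market. On the demand curve, the marginal buyer's willingness to pay at Q = 75 is (328 - 75)/5 = 50.6.

50.6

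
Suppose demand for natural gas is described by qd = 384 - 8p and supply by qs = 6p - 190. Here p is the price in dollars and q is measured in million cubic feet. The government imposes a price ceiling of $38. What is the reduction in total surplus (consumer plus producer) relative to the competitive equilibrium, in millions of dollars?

47.25

In a free market, 384 - 8p = 6p - 190 gives the equilibrium p* = 41, q* = 56.
Since 38 < 41, the ceiling is binding.
At p = 38: qd = 384 - 8·38 = 80 and qs = 6·38 - 190 = 38.
Quantity traded falls to 38. At q = 38 the demand price is (384 - 38)/8 = 43.25 and the supply price is (190 + 38)/6 = 38.
Deadweight loss = ½ · (43.25 - 38) · (56 - 38) = ½ · 5.25 · 18 = 47.25.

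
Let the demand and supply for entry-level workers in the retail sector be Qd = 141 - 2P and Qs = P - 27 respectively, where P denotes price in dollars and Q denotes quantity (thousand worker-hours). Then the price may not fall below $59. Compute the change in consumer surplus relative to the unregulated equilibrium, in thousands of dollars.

-78

In a free market, 141 - 2P = P - 27 gives the equilibrium P* = 56, Q* = 29.
Because the floor (59) lies above the market-clearing price, it is binding.
At P = 59: Qd = 141 - 2·59 = 23 and Qs = 59 - 27 = 32.
Consumer surplus without the control is ½ · (70.5 - 56) · 29 = 210.25.
With the floor, consumers buy 23 units at 59, so CS = ½ · (70.5 - 59) · 23 = 132.25.
Change in consumer surplus = 132.25 - 210.25 = -78.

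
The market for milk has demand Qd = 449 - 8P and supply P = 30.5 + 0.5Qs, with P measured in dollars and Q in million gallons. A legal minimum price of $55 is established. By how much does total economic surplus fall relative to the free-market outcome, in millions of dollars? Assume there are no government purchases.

320

Rearranging supply gives Qs = 2P - 61. Without the control the market clears where 449 - 8P = 2P - 61, i.e. P* = 51 and Q* = 41.
The floor of 55 is above the equilibrium price 51, so it binds.
At P = 55: Qd = 449 - 8·55 = 9 and Qs = 2·55 - 61 = 49.
Quantity traded falls to 9. At Q = 9 the demand price is (449 - 9)/8 = 55 and the supply price is (61 + 9)/2 = 35.
Deadweight loss = ½ · (55 - 35) · (41 - 9) = ½ · 20 · 32 = 320.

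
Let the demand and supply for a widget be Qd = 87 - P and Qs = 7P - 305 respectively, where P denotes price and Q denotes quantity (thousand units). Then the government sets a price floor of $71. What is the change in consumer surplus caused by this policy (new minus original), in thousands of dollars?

-594

Setting quantity demanded equal to quantity supplied, 87 - P = 7P - 305, gives P* = 49 and Q* = 38.
The floor of 71 is above the equilibrium price 49, so it binds.
At P = 71: Qd = 87 - 71 = 16 and Qs = 7·71 - 305 = 192.
Consumer surplus without the control is ½ · (87 - 49) · 38 = 722.
With the floor, consumers buy 16 units at 71, so CS = ½ · (87 - 71) · 16 = 128.
Change in consumer surplus = 128 - 722 = -594.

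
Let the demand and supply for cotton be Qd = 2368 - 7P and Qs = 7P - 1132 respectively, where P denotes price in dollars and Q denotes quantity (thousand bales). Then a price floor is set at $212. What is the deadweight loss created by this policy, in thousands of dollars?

0

Setting quantity demanded equal to quantity supplied, 2368 - 7P = 7P - 1132, gives P* = 250 and Q* = 618.
Since 212 is below P* = 250, the floor does not bind and the free-market outcome prevails.
Since the control does not bind, no trades are prevented and deadweight loss is zero.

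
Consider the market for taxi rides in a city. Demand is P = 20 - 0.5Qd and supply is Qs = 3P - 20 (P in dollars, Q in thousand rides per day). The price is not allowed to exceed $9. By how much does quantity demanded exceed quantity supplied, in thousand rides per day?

Rearranging demand gives Qd = 40 - 2P. Without the control the market clears where 40 - 2P = 3P - 20, i.e. P* = 12 and Q* = 16.
Since 9 < 12, the ceiling is binding.
At P = 9: Qd = 40 - 2·9 = 22 and Qs = 3·9 - 20 = 7.
Shortage = Qd - Qs = 22 - 7 = 15.

15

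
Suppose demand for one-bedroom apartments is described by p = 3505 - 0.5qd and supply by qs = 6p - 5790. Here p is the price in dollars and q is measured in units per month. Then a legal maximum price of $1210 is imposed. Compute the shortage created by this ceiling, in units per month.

Rearranging demand gives qd = 7010 - 2p. In a free market, 7010 - 2p = 6p - 5790 gives the equilibrium p* = 1600, q* = 3810.
The ceiling of 1210 is below the equilibrium price 1600, so it binds.
At p = 1210: qd = 7010 - 2·1210 = 4590 and qs = 6·1210 - 5790 = 1470.
Shortage = qd - qs = 4590 - 1470 = 3120.

3120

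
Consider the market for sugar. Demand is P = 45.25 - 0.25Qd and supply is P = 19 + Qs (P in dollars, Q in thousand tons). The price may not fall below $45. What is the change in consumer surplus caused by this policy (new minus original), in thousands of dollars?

-55

Rearranging demand gives Qd = 181 - 4P; rearranging supply gives Qs = P - 19. Equilibrium: 181 - 4P = P - 19, so 200 = 5P and P* = 40, Q* = 21.
Because the floor (45) lies above the market-clearing price, it is binding.
At P = 45: Qd = 181 - 4·45 = 1 and Qs = 45 - 19 = 26.
Consumer surplus without the control is ½ · (45.25 - 40) · 21 = 55.125.
With the floor, consumers buy 1 units at 45, so CS = ½ · (45.25 - 45) · 1 = 0.125.
Change in consumer surplus = 0.125 - 55.125 = -55.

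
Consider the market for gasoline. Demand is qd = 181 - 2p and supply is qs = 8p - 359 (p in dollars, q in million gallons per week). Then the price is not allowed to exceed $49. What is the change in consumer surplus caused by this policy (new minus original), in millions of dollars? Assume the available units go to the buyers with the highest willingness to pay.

Setting quantity demanded equal to quantity supplied, 181 - 2p = 8p - 359, gives p* = 54 and q* = 73.
Because the ceiling (49) lies below the market-clearing price, it is binding.
At p = 49: qd = 181 - 2·49 = 83 and qs = 8·49 - 359 = 33.
Consumer surplus without the control is ½ · (90.5 - 54) · 73 = 1332.25.
With the ceiling, 33 units are sold at 49 (assume they go to the highest-value buyers). The demand price at q = 33 is 74, so CS = ½ · [(90.5 - 49) + (74 - 49)] · 33 = 1097.25.
Change in consumer surplus = 1097.25 - 1332.25 = -235.

-235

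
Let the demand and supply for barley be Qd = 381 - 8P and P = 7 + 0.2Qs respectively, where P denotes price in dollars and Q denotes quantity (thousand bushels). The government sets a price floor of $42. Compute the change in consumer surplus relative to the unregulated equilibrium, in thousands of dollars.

Rearranging supply gives Qs = 5P - 35. Without the control the market clears where 381 - 8P = 5P - 35, i.e. P* = 32 and Q* = 125.
The floor of 42 is above the equilibrium price 32, so it binds.
At P = 42: Qd = 381 - 8·42 = 45 and Qs = 5·42 - 35 = 175.
Consumer surplus without the control is ½ · (47.625 - 32) · 125 = 976.5625.
With the floor, consumers buy 45 units at 42, so CS = ½ · (47.625 - 42) · 45 = 126.5625.
Change in consumer surplus = 126.5625 - 976.5625 = -850.

-850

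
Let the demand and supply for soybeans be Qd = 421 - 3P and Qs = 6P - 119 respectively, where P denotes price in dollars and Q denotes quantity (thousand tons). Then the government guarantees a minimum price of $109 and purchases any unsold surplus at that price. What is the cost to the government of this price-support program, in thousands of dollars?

Equilibrium: 421 - 3P = 6P - 119, so 540 = 9P and P* = 60, Q* = 241.
The floor of 109 is above the equilibrium price 60, so it binds.
At P = 109: Qd = 421 - 3·109 = 94 and Qs = 6·109 - 119 = 535.
Surplus = Qs - Qd = 441.
Government expenditure = surplus × support price = 441 × 109 = 48069.

48069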